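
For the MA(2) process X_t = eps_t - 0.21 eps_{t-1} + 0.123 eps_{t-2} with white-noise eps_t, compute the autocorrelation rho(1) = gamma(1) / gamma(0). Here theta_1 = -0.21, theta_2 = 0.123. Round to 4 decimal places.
\rho(1) = -0.2226

For an MA(q) process with theta_0 = 1, the autocovariance is
  gamma(k) = sigma^2 * sum_{i=0..q-k} theta_i * theta_{i+k},
and rho(k) = gamma(k) / gamma(0). Sigma^2 cancels.
  numerator   = (1)*(-0.21) + (-0.21)*(0.123) = -0.23583.
  denominator = (1)^2 + (-0.21)^2 + (0.123)^2 = 1.059229.
  rho(1) = -0.23583 / 1.059229 = -0.2226.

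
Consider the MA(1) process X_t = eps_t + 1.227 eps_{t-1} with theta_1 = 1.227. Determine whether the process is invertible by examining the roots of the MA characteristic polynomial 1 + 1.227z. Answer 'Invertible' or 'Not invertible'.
\text{Not invertible}

The MA(q) characteristic polynomial is P(z) = 1 + 1.227z.
Invertibility requires all roots to lie outside the unit circle, i.e. |z| > 1 for every root.
This is linear in z: 1 + (1.227) z = 0  =>  z = -1/(1.227) = -0.814996,  |z| = 0.814996.
Moduli of all roots: 0.8150.
All moduli strictly greater than 1? No.
Verdict: Not invertible.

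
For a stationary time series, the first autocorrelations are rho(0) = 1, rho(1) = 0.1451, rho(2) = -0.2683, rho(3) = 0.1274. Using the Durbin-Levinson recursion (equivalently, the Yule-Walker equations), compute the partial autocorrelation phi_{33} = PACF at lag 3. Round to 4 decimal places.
\phi_{33} = 0.2471

The PACF at lag k is phi_{kk}, the last component of the solution
to the Yule-Walker system G_k phi = r_k where
  (G_k)_{ij} = rho(|i - j|), (r_k)_i = rho(i), i,j = 1..k.
Equivalently, Durbin-Levinson gives phi_{kk} iteratively:
  phi_{11} = rho(1)
  phi_{kk} = [rho(k) - sum_{j=1..k-1} phi_{k-1,j} rho(k-j)]
            / [1 - sum_{j=1..k-1} phi_{k-1,j} rho(j)],
  phi_{k,j} = phi_{k-1,j} - phi_{kk} phi_{k-1,k-j},  j = 1..k-1.
Step k = 1:
  phi_11 = rho(1) = 0.1451.
Step k = 2:
  phi_22 = [rho(2) - phi_11 rho(1)] / [1 - phi_11 rho(1)] = [-0.2683 - (0.1451)(0.1451)] / [1 - (0.1451)(0.1451)]
         = -0.28935401 / 0.97894599 = -0.295577.
  Update: phi_21 = phi_11 - phi_22 phi_11 = 0.1451 - (-0.295577)(0.1451) = 0.187988.
Step k = 3:
  phi_33 = [rho(3) - phi_21 rho(2) - phi_22 rho(1)] / [1 - phi_21 rho(1) - phi_22 rho(2)]
    numerator   = 0.1274 - (0.187988)(-0.2683) - (-0.295577)(0.1451) = 0.22072548
    denominator = 1 - (0.187988)(0.1451) - (-0.295577)(-0.2683) = 0.89341957
  phi_33 = 0.22072548 / 0.89341957 = 0.2471.
Therefore phi_{33} = 0.2471.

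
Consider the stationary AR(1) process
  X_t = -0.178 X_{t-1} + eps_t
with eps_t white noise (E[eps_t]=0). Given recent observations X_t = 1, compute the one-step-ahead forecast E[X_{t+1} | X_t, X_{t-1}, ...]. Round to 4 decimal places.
E[X_{t+1} \mid \mathcal F_t] = -0.1780

For an AR(p) model X_t = c + sum_i phi_i X_{t-i} + eps_t, the
one-step-ahead conditional mean is
  E[X_{t+1} | X_t, ...] = c + sum_i phi_i X_{t+1-i}.
Substitute known values:
  E[X_{t+1} | ...] = (-0.178) * (1)
                   = -0.1780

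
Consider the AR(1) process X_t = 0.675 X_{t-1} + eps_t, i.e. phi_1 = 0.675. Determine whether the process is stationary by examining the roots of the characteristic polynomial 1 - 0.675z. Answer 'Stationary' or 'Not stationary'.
\text{Stationary}

The AR(p) characteristic polynomial is P(z) = 1 - 0.675z.
Stationarity requires all roots to lie outside the unit circle, i.e. |z| > 1 for every root.
This is linear in z: 1 + (-0.675) z = 0  =>  z = -1/(-0.675) = 1.481481,  |z| = 1.481481.
Moduli of all roots: 1.4815.
All moduli strictly greater than 1? Yes.
Verdict: Stationary.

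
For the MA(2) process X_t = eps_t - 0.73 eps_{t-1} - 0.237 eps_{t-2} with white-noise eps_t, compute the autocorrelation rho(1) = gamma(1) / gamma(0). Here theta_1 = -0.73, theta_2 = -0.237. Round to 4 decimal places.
\rho(1) = -0.3505

For an MA(q) process with theta_0 = 1, the autocovariance is
  gamma(k) = sigma^2 * sum_{i=0..q-k} theta_i * theta_{i+k},
and rho(k) = gamma(k) / gamma(0). Sigma^2 cancels.
  numerator   = (1)*(-0.73) + (-0.73)*(-0.237) = -0.55699.
  denominator = (1)^2 + (-0.73)^2 + (-0.237)^2 = 1.589069.
  rho(1) = -0.55699 / 1.589069 = -0.3505.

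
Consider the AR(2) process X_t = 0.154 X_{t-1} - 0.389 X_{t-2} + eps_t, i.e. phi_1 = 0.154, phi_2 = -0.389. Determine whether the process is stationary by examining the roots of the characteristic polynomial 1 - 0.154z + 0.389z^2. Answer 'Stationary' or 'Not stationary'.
\text{Stationary}

The AR(p) characteristic polynomial is P(z) = 1 - 0.154z + 0.389z^2.
Stationarity requires all roots to lie outside the unit circle, i.e. |z| > 1 for every root.
Set 1 + (-0.154) z + (0.389) z^2 = 0, i.e. a z^2 + b z + c = 0 with a = 0.389, b = -0.154, c = 1.
Discriminant D = b^2 - 4ac = (-0.154)^2 - 4*(0.389)*1 = 0.023716 - (1.556) = -1.532284.
D < 0, so the roots are the complex-conjugate pair z = (-b +/- i sqrt(-D)) / (2a) = 0.1979 +/- 1.5911i.
For a conjugate pair |z|^2 = z * conj(z) = (product of roots) = c/a = 1/(0.389) = 2.570694, so |z| = sqrt(2.570694) = 1.6033 for both roots.
Moduli of all roots: 1.6033, 1.6033.
All moduli strictly greater than 1? Yes.
Verdict: Stationary.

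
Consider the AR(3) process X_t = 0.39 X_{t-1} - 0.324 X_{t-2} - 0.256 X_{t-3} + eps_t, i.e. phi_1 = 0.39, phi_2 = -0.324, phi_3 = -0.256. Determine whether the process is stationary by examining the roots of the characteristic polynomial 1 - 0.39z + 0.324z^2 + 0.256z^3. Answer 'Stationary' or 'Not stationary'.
\text{Stationary}

The AR(p) characteristic polynomial is P(z) = 1 - 0.39z + 0.324z^2 + 0.256z^3.
Stationarity requires all roots to lie outside the unit circle, i.e. |z| > 1 for every root.
Degree 3: look for a simple real root z0 first, then factor out (1 - z/z0) and solve the remaining quadratic.
Testing z0 = -2.5: P(-2.5) = 1 + (-0.39)(-2.5) + (0.324)(-2.5)^2 + (0.256)(-2.5)^3
  = 1 + (0.975) + (2.025) + (-4) = 0.  So z_0 = -2.5 is a root, |z_0| = 2.5.
Divide out the factor (1 + 0.4 z) = (1 - z/z0) (since 1/z0 = -0.4):
  P(z) = (1 + 0.4 z)(1 + (-0.79) z + (0.64) z^2)
  [check: z-coef -0.79 - (-0.4) = -0.39; z^2-coef 0.64 - (-0.4)(-0.79) = 0.324; z^3-coef -(-0.4)(0.64) = 0.256.]
Remaining roots from the quadratic factor 1 + (-0.79) z + (0.64) z^2:
  Set 1 + (-0.79) z + (0.64) z^2 = 0, i.e. a z^2 + b z + c = 0 with a = 0.64, b = -0.79, c = 1.
  Discriminant D = b^2 - 4ac = (-0.79)^2 - 4*(0.64)*1 = 0.6241 - (2.56) = -1.9359.
  D < 0, so the roots are the complex-conjugate pair z = (-b +/- i sqrt(-D)) / (2a) = 0.6172 +/- 1.087i.
  For a conjugate pair |z|^2 = z * conj(z) = (product of roots) = c/a = 1/(0.64) = 1.5625, so |z| = sqrt(1.5625) = 1.25 for both roots.
Moduli of all roots: 2.5000, 1.2500, 1.2500.
All moduli strictly greater than 1? Yes.
Verdict: Stationary.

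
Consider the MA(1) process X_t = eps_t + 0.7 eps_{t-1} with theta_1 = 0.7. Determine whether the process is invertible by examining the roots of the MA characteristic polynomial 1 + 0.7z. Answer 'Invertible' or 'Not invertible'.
\text{Invertible}

The MA(q) characteristic polynomial is P(z) = 1 + 0.7z.
Invertibility requires all roots to lie outside the unit circle, i.e. |z| > 1 for every root.
This is linear in z: 1 + (0.7) z = 0  =>  z = -1/(0.7) = -1.428571,  |z| = 1.428571.
Moduli of all roots: 1.4286.
All moduli strictly greater than 1? Yes.
Verdict: Invertible.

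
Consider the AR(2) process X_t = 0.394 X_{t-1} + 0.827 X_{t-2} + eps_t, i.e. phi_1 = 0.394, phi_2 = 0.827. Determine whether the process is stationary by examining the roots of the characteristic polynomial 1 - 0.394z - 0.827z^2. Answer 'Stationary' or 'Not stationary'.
\text{Not stationary}

The AR(p) characteristic polynomial is P(z) = 1 - 0.394z - 0.827z^2.
Stationarity requires all roots to lie outside the unit circle, i.e. |z| > 1 for every root.
Set 1 + (-0.394) z + (-0.827) z^2 = 0, i.e. a z^2 + b z + c = 0 with a = -0.827, b = -0.394, c = 1.
Discriminant D = b^2 - 4ac = (-0.394)^2 - 4*(-0.827)*1 = 0.155236 - (-3.308) = 3.463236.
D >= 0, so the roots are real: z = (-b +/- sqrt(D)) / (2a) = (0.394 +/- 1.860977) / (-1.654).
  z_1 = (0.394 + 1.860977) / (-1.654) = -1.3633,   |z_1| = 1.3633.
  z_2 = (0.394 - 1.860977) / (-1.654) = 0.8869,   |z_2| = 0.8869.
Moduli of all roots: 1.3633, 0.8869.
All moduli strictly greater than 1? No.
Verdict: Not stationary.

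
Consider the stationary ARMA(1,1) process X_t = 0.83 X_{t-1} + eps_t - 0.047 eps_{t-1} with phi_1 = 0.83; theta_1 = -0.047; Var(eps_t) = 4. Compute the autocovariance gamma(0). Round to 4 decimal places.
\gamma(0) = 11.8829

Multiply the model equation by X_{t-k} and take expectations. With theta_0 = psi_0 = 1 and psi_j the MA(infinity) weights, this gives
  gamma(k) - sum_i phi_i gamma(k-i) = c_k,
  c_k = sigma^2 * sum_{j=k..q} theta_j psi_{j-k}   (c_k = 0 for k > q),
using gamma(-m) = gamma(m).
psi-weights needed (psi_j = theta_j + sum_i phi_i psi_{j-i}):
  psi_1 = theta_1 + phi_1 = -0.047 + (0.83) = 0.783
Right-hand sides:
  c_0 = sigma^2 (1 + theta_1 psi_1) = 4 * (1 + (-0.047)(0.783)) = 4 * 0.963199 = 3.852796
  c_1 = sigma^2 theta_1 = 4 * (-0.047) = -0.188
  c_2 = 0
Equations for k = 0 and k = 1 (AR order 1):
  gamma(0) = phi_1 gamma(1) + c_0
  gamma(1) = phi_1 gamma(0) + c_1
Substituting the second into the first: gamma(0) (1 - phi_1^2) = c_0 + phi_1 c_1, so
  gamma(0) = (c_0 + phi_1 c_1) / (1 - phi_1^2) = (3.852796 + (0.83)(-0.188)) / (1 - (0.83)^2) = 3.696756 / 0.3111 = 11.882854.
Therefore gamma(0) = 11.8829 (to 4 decimal places).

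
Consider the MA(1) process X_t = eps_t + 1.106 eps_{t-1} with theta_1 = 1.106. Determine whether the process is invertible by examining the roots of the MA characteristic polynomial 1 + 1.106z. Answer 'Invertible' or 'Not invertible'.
\text{Not invertible}

The MA(q) characteristic polynomial is P(z) = 1 + 1.106z.
Invertibility requires all roots to lie outside the unit circle, i.e. |z| > 1 for every root.
This is linear in z: 1 + (1.106) z = 0  =>  z = -1/(1.106) = -0.904159,  |z| = 0.904159.
Moduli of all roots: 0.9042.
All moduli strictly greater than 1? No.
Verdict: Not invertible.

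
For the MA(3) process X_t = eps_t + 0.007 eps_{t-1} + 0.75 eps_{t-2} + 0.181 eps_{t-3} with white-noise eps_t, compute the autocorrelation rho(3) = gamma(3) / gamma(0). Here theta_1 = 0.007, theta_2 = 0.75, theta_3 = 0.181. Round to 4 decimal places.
\rho(3) = 0.1135

For an MA(q) process with theta_0 = 1, the autocovariance is
  gamma(k) = sigma^2 * sum_{i=0..q-k} theta_i * theta_{i+k},
and rho(k) = gamma(k) / gamma(0). Sigma^2 cancels.
  numerator   = (1)*(0.181) = 0.181.
  denominator = (1)^2 + (0.007)^2 + (0.75)^2 + (0.181)^2 = 1.59531.
  rho(3) = 0.181 / 1.59531 = 0.1135.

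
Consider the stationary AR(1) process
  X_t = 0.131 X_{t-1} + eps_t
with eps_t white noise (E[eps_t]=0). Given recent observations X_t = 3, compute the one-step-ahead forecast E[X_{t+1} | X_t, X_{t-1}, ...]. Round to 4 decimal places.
E[X_{t+1} \mid \mathcal F_t] = 0.3930

For an AR(p) model X_t = c + sum_i phi_i X_{t-i} + eps_t, the
one-step-ahead conditional mean is
  E[X_{t+1} | X_t, ...] = c + sum_i phi_i X_{t+1-i}.
Substitute known values:
  E[X_{t+1} | ...] = (0.131) * (3)
                   = 0.3930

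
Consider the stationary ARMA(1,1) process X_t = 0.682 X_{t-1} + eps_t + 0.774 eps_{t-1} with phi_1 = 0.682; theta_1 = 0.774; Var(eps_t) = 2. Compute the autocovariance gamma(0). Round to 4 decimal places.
\gamma(0) = 9.9268

Multiply the model equation by X_{t-k} and take expectations. With theta_0 = psi_0 = 1 and psi_j the MA(infinity) weights, this gives
  gamma(k) - sum_i phi_i gamma(k-i) = c_k,
  c_k = sigma^2 * sum_{j=k..q} theta_j psi_{j-k}   (c_k = 0 for k > q),
using gamma(-m) = gamma(m).
psi-weights needed (psi_j = theta_j + sum_i phi_i psi_{j-i}):
  psi_1 = theta_1 + phi_1 = 0.774 + (0.682) = 1.456
Right-hand sides:
  c_0 = sigma^2 (1 + theta_1 psi_1) = 2 * (1 + (0.774)(1.456)) = 2 * 2.126944 = 4.253888
  c_1 = sigma^2 theta_1 = 2 * (0.774) = 1.548
  c_2 = 0
Equations for k = 0 and k = 1 (AR order 1):
  gamma(0) = phi_1 gamma(1) + c_0
  gamma(1) = phi_1 gamma(0) + c_1
Substituting the second into the first: gamma(0) (1 - phi_1^2) = c_0 + phi_1 c_1, so
  gamma(0) = (c_0 + phi_1 c_1) / (1 - phi_1^2) = (4.253888 + (0.682)(1.548)) / (1 - (0.682)^2) = 5.309624 / 0.534876 = 9.926832.
Therefore gamma(0) = 9.9268 (to 4 decimal places).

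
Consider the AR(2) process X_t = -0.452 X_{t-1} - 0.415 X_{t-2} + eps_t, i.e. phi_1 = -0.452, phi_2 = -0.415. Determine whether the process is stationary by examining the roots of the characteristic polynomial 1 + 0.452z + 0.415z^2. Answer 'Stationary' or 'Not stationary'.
\text{Stationary}

The AR(p) characteristic polynomial is P(z) = 1 + 0.452z + 0.415z^2.
Stationarity requires all roots to lie outside the unit circle, i.e. |z| > 1 for every root.
Set 1 + (0.452) z + (0.415) z^2 = 0, i.e. a z^2 + b z + c = 0 with a = 0.415, b = 0.452, c = 1.
Discriminant D = b^2 - 4ac = (0.452)^2 - 4*(0.415)*1 = 0.204304 - (1.66) = -1.455696.
D < 0, so the roots are the complex-conjugate pair z = (-b +/- i sqrt(-D)) / (2a) = -0.5446 +/- 1.4536i.
For a conjugate pair |z|^2 = z * conj(z) = (product of roots) = c/a = 1/(0.415) = 2.409639, so |z| = sqrt(2.409639) = 1.5523 for both roots.
Moduli of all roots: 1.5523, 1.5523.
All moduli strictly greater than 1? Yes.
Verdict: Stationary.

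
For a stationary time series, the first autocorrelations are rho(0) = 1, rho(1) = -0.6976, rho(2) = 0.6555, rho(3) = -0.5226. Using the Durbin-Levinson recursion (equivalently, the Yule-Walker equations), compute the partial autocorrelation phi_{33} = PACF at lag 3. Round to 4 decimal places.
\phi_{33} = 0.0300

The PACF at lag k is phi_{kk}, the last component of the solution
to the Yule-Walker system G_k phi = r_k where
  (G_k)_{ij} = rho(|i - j|), (r_k)_i = rho(i), i,j = 1..k.
Equivalently, Durbin-Levinson gives phi_{kk} iteratively:
  phi_{11} = rho(1)
  phi_{kk} = [rho(k) - sum_{j=1..k-1} phi_{k-1,j} rho(k-j)]
            / [1 - sum_{j=1..k-1} phi_{k-1,j} rho(j)],
  phi_{k,j} = phi_{k-1,j} - phi_{kk} phi_{k-1,k-j},  j = 1..k-1.
Step k = 1:
  phi_11 = rho(1) = -0.6976.
Step k = 2:
  phi_22 = [rho(2) - phi_11 rho(1)] / [1 - phi_11 rho(1)] = [0.6555 - (-0.6976)(-0.6976)] / [1 - (-0.6976)(-0.6976)]
         = 0.16885424 / 0.51335424 = 0.328923.
  Update: phi_21 = phi_11 - phi_22 phi_11 = -0.6976 - (0.328923)(-0.6976) = -0.468143.
Step k = 3:
  phi_33 = [rho(3) - phi_21 rho(2) - phi_22 rho(1)] / [1 - phi_21 rho(1) - phi_22 rho(2)]
    numerator   = -0.5226 - (-0.468143)(0.6555) - (0.328923)(-0.6976) = 0.01372473
    denominator = 1 - (-0.468143)(-0.6976) - (0.328923)(0.6555) = 0.45781412
  phi_33 = 0.01372473 / 0.45781412 = 0.03.
Therefore phi_{33} = 0.0300.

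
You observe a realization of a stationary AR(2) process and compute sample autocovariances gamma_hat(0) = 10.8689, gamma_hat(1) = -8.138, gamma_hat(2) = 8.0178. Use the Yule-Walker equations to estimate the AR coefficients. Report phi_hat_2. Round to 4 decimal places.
\hat\phi_{2} = 0.4030

The Yule-Walker equations for an AR(p) process read, in matrix form,
  Gamma_p phi = r_p,   with   (Gamma_p)_{ij} = gamma(|i - j|),
                       (r_p)_i = gamma(i),   i,j = 1..p.
Substitute the sample gammas (Toeplitz matrix and right-hand side of size 2):
  Gamma_p = [[10.8689, -8.138], [-8.138, 10.8689]]
  r_p     = [-8.138, 8.0178]
Written out:
  10.8689 phi_1 - 8.138 phi_2 = -8.138
  -8.138 phi_1 + 10.8689 phi_2 = 8.0178
Solve by Cramer's rule:
  det = gamma(0)^2 - gamma(1)^2 = (10.8689)^2 - (-8.138)^2 = 118.13298721 - 66.227044 = 51.90594321
  phi_hat_1 = [gamma(1) gamma(0) - gamma(1) gamma(2)] / det = [(-8.138)(10.8689) - (-8.138)(8.0178)] / 51.90594321 = -23.2022518 / 51.90594321 = -0.447
  phi_hat_2 = [gamma(0) gamma(2) - gamma(1)^2] / det = [(10.8689)(8.0178) - (-8.138)^2] / 51.90594321 = 20.91762242 / 51.90594321 = 0.403
So phi_hat = [-0.4470, 0.4030].
Therefore phi_hat_2 = 0.4030.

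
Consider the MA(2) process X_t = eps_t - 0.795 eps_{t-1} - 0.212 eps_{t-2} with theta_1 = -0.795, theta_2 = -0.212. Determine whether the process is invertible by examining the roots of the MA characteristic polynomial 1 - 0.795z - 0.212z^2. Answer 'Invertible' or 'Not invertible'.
\text{Not invertible}

The MA(q) characteristic polynomial is P(z) = 1 - 0.795z - 0.212z^2.
Invertibility requires all roots to lie outside the unit circle, i.e. |z| > 1 for every root.
Set 1 + (-0.795) z + (-0.212) z^2 = 0, i.e. a z^2 + b z + c = 0 with a = -0.212, b = -0.795, c = 1.
Discriminant D = b^2 - 4ac = (-0.795)^2 - 4*(-0.212)*1 = 0.632025 - (-0.848) = 1.480025.
D >= 0, so the roots are real: z = (-b +/- sqrt(D)) / (2a) = (0.795 +/- 1.216563) / (-0.424).
  z_1 = (0.795 + 1.216563) / (-0.424) = -4.7443,   |z_1| = 4.7443.
  z_2 = (0.795 - 1.216563) / (-0.424) = 0.9943,   |z_2| = 0.9943.
Moduli of all roots: 4.7443, 0.9943.
All moduli strictly greater than 1? No.
Verdict: Not invertible.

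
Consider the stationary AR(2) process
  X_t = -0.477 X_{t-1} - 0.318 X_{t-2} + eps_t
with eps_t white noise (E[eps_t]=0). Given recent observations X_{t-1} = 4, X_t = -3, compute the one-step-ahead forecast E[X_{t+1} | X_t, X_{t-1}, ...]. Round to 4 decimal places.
E[X_{t+1} \mid \mathcal F_t] = 0.1590

For an AR(p) model X_t = c + sum_i phi_i X_{t-i} + eps_t, the
one-step-ahead conditional mean is
  E[X_{t+1} | X_t, ...] = c + sum_i phi_i X_{t+1-i}.
Substitute known values:
  E[X_{t+1} | ...] = (-0.477) * (-3) + (-0.318) * (4)
                   = 0.1590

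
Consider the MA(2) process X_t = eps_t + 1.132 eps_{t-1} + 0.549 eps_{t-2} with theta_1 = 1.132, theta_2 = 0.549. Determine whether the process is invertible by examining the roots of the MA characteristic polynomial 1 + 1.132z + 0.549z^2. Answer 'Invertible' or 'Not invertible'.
\text{Invertible}

The MA(q) characteristic polynomial is P(z) = 1 + 1.132z + 0.549z^2.
Invertibility requires all roots to lie outside the unit circle, i.e. |z| > 1 for every root.
Set 1 + (1.132) z + (0.549) z^2 = 0, i.e. a z^2 + b z + c = 0 with a = 0.549, b = 1.132, c = 1.
Discriminant D = b^2 - 4ac = (1.132)^2 - 4*(0.549)*1 = 1.281424 - (2.196) = -0.914576.
D < 0, so the roots are the complex-conjugate pair z = (-b +/- i sqrt(-D)) / (2a) = -1.031 +/- 0.871i.
For a conjugate pair |z|^2 = z * conj(z) = (product of roots) = c/a = 1/(0.549) = 1.821494, so |z| = sqrt(1.821494) = 1.3496 for both roots.
Moduli of all roots: 1.3496, 1.3496.
All moduli strictly greater than 1? Yes.
Verdict: Invertible.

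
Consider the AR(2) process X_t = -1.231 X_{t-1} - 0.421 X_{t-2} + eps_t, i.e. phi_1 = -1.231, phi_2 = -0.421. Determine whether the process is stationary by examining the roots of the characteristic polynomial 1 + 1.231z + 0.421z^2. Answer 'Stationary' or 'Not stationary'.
\text{Stationary}

The AR(p) characteristic polynomial is P(z) = 1 + 1.231z + 0.421z^2.
Stationarity requires all roots to lie outside the unit circle, i.e. |z| > 1 for every root.
Set 1 + (1.231) z + (0.421) z^2 = 0, i.e. a z^2 + b z + c = 0 with a = 0.421, b = 1.231, c = 1.
Discriminant D = b^2 - 4ac = (1.231)^2 - 4*(0.421)*1 = 1.515361 - (1.684) = -0.168639.
D < 0, so the roots are the complex-conjugate pair z = (-b +/- i sqrt(-D)) / (2a) = -1.462 +/- 0.4877i.
For a conjugate pair |z|^2 = z * conj(z) = (product of roots) = c/a = 1/(0.421) = 2.375297, so |z| = sqrt(2.375297) = 1.5412 for both roots.
Moduli of all roots: 1.5412, 1.5412.
All moduli strictly greater than 1? Yes.
Verdict: Stationary.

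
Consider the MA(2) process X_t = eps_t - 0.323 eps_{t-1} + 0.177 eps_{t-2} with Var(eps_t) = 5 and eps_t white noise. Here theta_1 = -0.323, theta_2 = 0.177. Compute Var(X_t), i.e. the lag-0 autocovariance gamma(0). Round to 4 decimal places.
\gamma(0) = 5.6783

For an MA(q) process X_t = eps_t + sum_i theta_i eps_{t-i} with
Var(eps_t) = sigma^2, the variance is
  gamma(0) = sigma^2 * (1 + sum_i theta_i^2).
  sum_i theta_i^2 = (-0.323)^2 + (0.177)^2 = 0.104329 + 0.031329 = 0.135658.
  gamma(0) = 5 * (1 + 0.135658) = 5 * 1.135658 = 5.67829, which rounds to 5.6783.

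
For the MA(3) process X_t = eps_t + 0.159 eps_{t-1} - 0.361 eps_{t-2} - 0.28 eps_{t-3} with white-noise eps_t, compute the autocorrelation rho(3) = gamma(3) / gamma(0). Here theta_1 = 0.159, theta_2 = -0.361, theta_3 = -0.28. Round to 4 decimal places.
\rho(3) = -0.2269

For an MA(q) process with theta_0 = 1, the autocovariance is
  gamma(k) = sigma^2 * sum_{i=0..q-k} theta_i * theta_{i+k},
and rho(k) = gamma(k) / gamma(0). Sigma^2 cancels.
  numerator   = (1)*(-0.28) = -0.28.
  denominator = (1)^2 + (0.159)^2 + (-0.361)^2 + (-0.28)^2 = 1.234002.
  rho(3) = -0.28 / 1.234002 = -0.2269.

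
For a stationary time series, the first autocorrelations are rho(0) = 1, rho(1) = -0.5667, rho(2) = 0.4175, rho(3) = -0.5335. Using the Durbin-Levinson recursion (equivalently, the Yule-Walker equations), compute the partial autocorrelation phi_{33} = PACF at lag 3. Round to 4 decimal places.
\phi_{33} = -0.3759

The PACF at lag k is phi_{kk}, the last component of the solution
to the Yule-Walker system G_k phi = r_k where
  (G_k)_{ij} = rho(|i - j|), (r_k)_i = rho(i), i,j = 1..k.
Equivalently, Durbin-Levinson gives phi_{kk} iteratively:
  phi_{11} = rho(1)
  phi_{kk} = [rho(k) - sum_{j=1..k-1} phi_{k-1,j} rho(k-j)]
            / [1 - sum_{j=1..k-1} phi_{k-1,j} rho(j)],
  phi_{k,j} = phi_{k-1,j} - phi_{kk} phi_{k-1,k-j},  j = 1..k-1.
Step k = 1:
  phi_11 = rho(1) = -0.5667.
Step k = 2:
  phi_22 = [rho(2) - phi_11 rho(1)] / [1 - phi_11 rho(1)] = [0.4175 - (-0.5667)(-0.5667)] / [1 - (-0.5667)(-0.5667)]
         = 0.09635111 / 0.67885111 = 0.141933.
  Update: phi_21 = phi_11 - phi_22 phi_11 = -0.5667 - (0.141933)(-0.5667) = -0.486267.
Step k = 3:
  phi_33 = [rho(3) - phi_21 rho(2) - phi_22 rho(1)] / [1 - phi_21 rho(1) - phi_22 rho(2)]
    numerator   = -0.5335 - (-0.486267)(0.4175) - (0.141933)(-0.5667) = -0.25005041
    denominator = 1 - (-0.486267)(-0.5667) - (0.141933)(0.4175) = 0.66517575
  phi_33 = -0.25005041 / 0.66517575 = -0.3759.
Therefore phi_{33} = -0.3759.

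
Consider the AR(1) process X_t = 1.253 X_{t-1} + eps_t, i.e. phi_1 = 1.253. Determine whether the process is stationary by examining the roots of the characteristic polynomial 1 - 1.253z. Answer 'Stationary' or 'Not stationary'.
\text{Not stationary}

The AR(p) characteristic polynomial is P(z) = 1 - 1.253z.
Stationarity requires all roots to lie outside the unit circle, i.e. |z| > 1 for every root.
This is linear in z: 1 + (-1.253) z = 0  =>  z = -1/(-1.253) = 0.798085,  |z| = 0.798085.
Moduli of all roots: 0.7981.
All moduli strictly greater than 1? No.
Verdict: Not stationary.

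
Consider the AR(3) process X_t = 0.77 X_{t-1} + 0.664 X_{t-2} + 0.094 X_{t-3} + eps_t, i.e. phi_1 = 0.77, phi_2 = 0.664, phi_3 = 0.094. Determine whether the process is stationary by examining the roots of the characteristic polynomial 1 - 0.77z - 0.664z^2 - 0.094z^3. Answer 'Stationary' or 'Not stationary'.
\text{Not stationary}

The AR(p) characteristic polynomial is P(z) = 1 - 0.77z - 0.664z^2 - 0.094z^3.
Stationarity requires all roots to lie outside the unit circle, i.e. |z| > 1 for every root.
Degree 3: look for a simple real root z0 first, then factor out (1 - z/z0) and solve the remaining quadratic.
Testing z0 = -5: P(-5) = 1 + (-0.77)(-5) + (-0.664)(-5)^2 + (-0.094)(-5)^3
  = 1 + (3.85) + (-16.6) + (11.75) = 0.  So z_0 = -5 is a root, |z_0| = 5.
Divide out the factor (1 + 0.2 z) = (1 - z/z0) (since 1/z0 = -0.2):
  P(z) = (1 + 0.2 z)(1 + (-0.97) z + (-0.47) z^2)
  [check: z-coef -0.97 - (-0.2) = -0.77; z^2-coef -0.47 - (-0.2)(-0.97) = -0.664; z^3-coef -(-0.2)(-0.47) = -0.094.]
Remaining roots from the quadratic factor 1 + (-0.97) z + (-0.47) z^2:
  Set 1 + (-0.97) z + (-0.47) z^2 = 0, i.e. a z^2 + b z + c = 0 with a = -0.47, b = -0.97, c = 1.
  Discriminant D = b^2 - 4ac = (-0.97)^2 - 4*(-0.47)*1 = 0.9409 - (-1.88) = 2.8209.
  D >= 0, so the roots are real: z = (-b +/- sqrt(D)) / (2a) = (0.97 +/- 1.679554) / (-0.94).
    z_1 = (0.97 + 1.679554) / (-0.94) = -2.8187,   |z_1| = 2.8187.
    z_2 = (0.97 - 1.679554) / (-0.94) = 0.7548,   |z_2| = 0.7548.
Moduli of all roots: 5.0000, 2.8187, 0.7548.
All moduli strictly greater than 1? No.
Verdict: Not stationary.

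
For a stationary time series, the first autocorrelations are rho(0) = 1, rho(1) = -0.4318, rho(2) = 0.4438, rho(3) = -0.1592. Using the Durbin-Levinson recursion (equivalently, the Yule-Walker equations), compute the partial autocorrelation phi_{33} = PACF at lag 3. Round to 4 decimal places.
\phi_{33} = 0.1481

The PACF at lag k is phi_{kk}, the last component of the solution
to the Yule-Walker system G_k phi = r_k where
  (G_k)_{ij} = rho(|i - j|), (r_k)_i = rho(i), i,j = 1..k.
Equivalently, Durbin-Levinson gives phi_{kk} iteratively:
  phi_{11} = rho(1)
  phi_{kk} = [rho(k) - sum_{j=1..k-1} phi_{k-1,j} rho(k-j)]
            / [1 - sum_{j=1..k-1} phi_{k-1,j} rho(j)],
  phi_{k,j} = phi_{k-1,j} - phi_{kk} phi_{k-1,k-j},  j = 1..k-1.
Step k = 1:
  phi_11 = rho(1) = -0.4318.
Step k = 2:
  phi_22 = [rho(2) - phi_11 rho(1)] / [1 - phi_11 rho(1)] = [0.4438 - (-0.4318)(-0.4318)] / [1 - (-0.4318)(-0.4318)]
         = 0.25734876 / 0.81354876 = 0.316329.
  Update: phi_21 = phi_11 - phi_22 phi_11 = -0.4318 - (0.316329)(-0.4318) = -0.295209.
Step k = 3:
  phi_33 = [rho(3) - phi_21 rho(2) - phi_22 rho(1)] / [1 - phi_21 rho(1) - phi_22 rho(2)]
    numerator   = -0.1592 - (-0.295209)(0.4438) - (0.316329)(-0.4318) = 0.10840459
    denominator = 1 - (-0.295209)(-0.4318) - (0.316329)(0.4438) = 0.73214198
  phi_33 = 0.10840459 / 0.73214198 = 0.1481.
Therefore phi_{33} = 0.1481.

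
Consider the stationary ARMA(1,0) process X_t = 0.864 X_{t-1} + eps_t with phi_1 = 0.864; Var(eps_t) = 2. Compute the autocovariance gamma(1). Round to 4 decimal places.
\gamma(1) = 6.8165

Multiply the model equation by X_{t-k} and take expectations. With theta_0 = psi_0 = 1 and psi_j the MA(infinity) weights, this gives
  gamma(k) - sum_i phi_i gamma(k-i) = c_k,
  c_k = sigma^2 * sum_{j=k..q} theta_j psi_{j-k}   (c_k = 0 for k > q),
using gamma(-m) = gamma(m).
Pure AR (q = 0): c_0 = sigma^2 = 2, c_k = 0 for k >= 1.
Equations for k = 0 and k = 1 (AR order 1):
  gamma(0) = phi_1 gamma(1) + c_0
  gamma(1) = phi_1 gamma(0) + c_1
Substituting the second into the first: gamma(0) (1 - phi_1^2) = c_0 + phi_1 c_1, so
  gamma(0) = c_0 / (1 - phi_1^2) = 2 / (1 - (0.864)^2) = 2 / 0.253504 = 7.889422.
  gamma(1) = phi_1 gamma(0) = (0.864)(7.889422) = 6.81646.
Therefore gamma(1) = 6.8165 (to 4 decimal places).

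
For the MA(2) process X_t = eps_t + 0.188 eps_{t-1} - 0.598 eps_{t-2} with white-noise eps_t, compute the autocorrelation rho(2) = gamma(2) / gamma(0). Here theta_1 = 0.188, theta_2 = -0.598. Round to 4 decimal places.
\rho(2) = -0.4293

For an MA(q) process with theta_0 = 1, the autocovariance is
  gamma(k) = sigma^2 * sum_{i=0..q-k} theta_i * theta_{i+k},
and rho(k) = gamma(k) / gamma(0). Sigma^2 cancels.
  numerator   = (1)*(-0.598) = -0.598.
  denominator = (1)^2 + (0.188)^2 + (-0.598)^2 = 1.392948.
  rho(2) = -0.598 / 1.392948 = -0.4293.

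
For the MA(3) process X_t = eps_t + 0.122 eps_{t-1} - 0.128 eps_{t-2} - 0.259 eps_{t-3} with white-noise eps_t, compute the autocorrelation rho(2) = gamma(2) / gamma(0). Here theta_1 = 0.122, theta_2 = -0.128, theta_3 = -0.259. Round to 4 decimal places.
\rho(2) = -0.1453

For an MA(q) process with theta_0 = 1, the autocovariance is
  gamma(k) = sigma^2 * sum_{i=0..q-k} theta_i * theta_{i+k},
and rho(k) = gamma(k) / gamma(0). Sigma^2 cancels.
  numerator   = (1)*(-0.128) + (0.122)*(-0.259) = -0.159598.
  denominator = (1)^2 + (0.122)^2 + (-0.128)^2 + (-0.259)^2 = 1.098349.
  rho(2) = -0.159598 / 1.098349 = -0.1453.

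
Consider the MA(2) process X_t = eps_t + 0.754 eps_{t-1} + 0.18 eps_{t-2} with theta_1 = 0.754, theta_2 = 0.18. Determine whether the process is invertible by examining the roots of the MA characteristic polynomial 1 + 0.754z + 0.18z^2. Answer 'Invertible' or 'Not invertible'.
\text{Invertible}

The MA(q) characteristic polynomial is P(z) = 1 + 0.754z + 0.18z^2.
Invertibility requires all roots to lie outside the unit circle, i.e. |z| > 1 for every root.
Set 1 + (0.754) z + (0.18) z^2 = 0, i.e. a z^2 + b z + c = 0 with a = 0.18, b = 0.754, c = 1.
Discriminant D = b^2 - 4ac = (0.754)^2 - 4*(0.18)*1 = 0.568516 - (0.72) = -0.151484.
D < 0, so the roots are the complex-conjugate pair z = (-b +/- i sqrt(-D)) / (2a) = -2.0944 +/- 1.0811i.
For a conjugate pair |z|^2 = z * conj(z) = (product of roots) = c/a = 1/(0.18) = 5.555556, so |z| = sqrt(5.555556) = 2.357 for both roots.
Moduli of all roots: 2.3570, 2.3570.
All moduli strictly greater than 1? Yes.
Verdict: Invertible.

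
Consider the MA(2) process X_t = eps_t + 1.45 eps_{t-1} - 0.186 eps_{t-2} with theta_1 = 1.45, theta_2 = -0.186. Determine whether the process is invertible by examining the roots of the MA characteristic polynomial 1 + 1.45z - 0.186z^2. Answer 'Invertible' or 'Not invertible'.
\text{Not invertible}

The MA(q) characteristic polynomial is P(z) = 1 + 1.45z - 0.186z^2.
Invertibility requires all roots to lie outside the unit circle, i.e. |z| > 1 for every root.
Set 1 + (1.45) z + (-0.186) z^2 = 0, i.e. a z^2 + b z + c = 0 with a = -0.186, b = 1.45, c = 1.
Discriminant D = b^2 - 4ac = (1.45)^2 - 4*(-0.186)*1 = 2.1025 - (-0.744) = 2.8465.
D >= 0, so the roots are real: z = (-b +/- sqrt(D)) / (2a) = (-1.45 +/- 1.687157) / (-0.372).
  z_1 = (-1.45 + 1.687157) / (-0.372) = -0.6375,   |z_1| = 0.6375.
  z_2 = (-1.45 - 1.687157) / (-0.372) = 8.4332,   |z_2| = 8.4332.
Moduli of all roots: 0.6375, 8.4332.
All moduli strictly greater than 1? No.
Verdict: Not invertible.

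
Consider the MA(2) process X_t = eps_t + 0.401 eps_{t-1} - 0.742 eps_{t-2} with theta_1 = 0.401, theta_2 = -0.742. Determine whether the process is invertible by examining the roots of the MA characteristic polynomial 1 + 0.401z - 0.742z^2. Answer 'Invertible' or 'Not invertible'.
\text{Not invertible}

The MA(q) characteristic polynomial is P(z) = 1 + 0.401z - 0.742z^2.
Invertibility requires all roots to lie outside the unit circle, i.e. |z| > 1 for every root.
Set 1 + (0.401) z + (-0.742) z^2 = 0, i.e. a z^2 + b z + c = 0 with a = -0.742, b = 0.401, c = 1.
Discriminant D = b^2 - 4ac = (0.401)^2 - 4*(-0.742)*1 = 0.160801 - (-2.968) = 3.128801.
D >= 0, so the roots are real: z = (-b +/- sqrt(D)) / (2a) = (-0.401 +/- 1.768842) / (-1.484).
  z_1 = (-0.401 + 1.768842) / (-1.484) = -0.9217,   |z_1| = 0.9217.
  z_2 = (-0.401 - 1.768842) / (-1.484) = 1.4622,   |z_2| = 1.4622.
Moduli of all roots: 0.9217, 1.4622.
All moduli strictly greater than 1? No.
Verdict: Not invertible.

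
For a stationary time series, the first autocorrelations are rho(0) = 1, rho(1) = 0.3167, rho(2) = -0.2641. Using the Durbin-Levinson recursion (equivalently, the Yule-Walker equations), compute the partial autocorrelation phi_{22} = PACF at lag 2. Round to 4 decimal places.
\phi_{22} = -0.4050

The PACF at lag k is phi_{kk}, the last component of the solution
to the Yule-Walker system G_k phi = r_k where
  (G_k)_{ij} = rho(|i - j|), (r_k)_i = rho(i), i,j = 1..k.
Equivalently, Durbin-Levinson gives phi_{kk} iteratively:
  phi_{11} = rho(1)
  phi_{kk} = [rho(k) - sum_{j=1..k-1} phi_{k-1,j} rho(k-j)]
            / [1 - sum_{j=1..k-1} phi_{k-1,j} rho(j)],
  phi_{k,j} = phi_{k-1,j} - phi_{kk} phi_{k-1,k-j},  j = 1..k-1.
Step k = 1:
  phi_11 = rho(1) = 0.3167.
Step k = 2:
  phi_22 = [rho(2) - phi_11 rho(1)] / [1 - phi_11 rho(1)] = [-0.2641 - (0.3167)(0.3167)] / [1 - (0.3167)(0.3167)]
         = -0.36439889 / 0.89970111 = -0.405.
Therefore phi_{22} = -0.4050.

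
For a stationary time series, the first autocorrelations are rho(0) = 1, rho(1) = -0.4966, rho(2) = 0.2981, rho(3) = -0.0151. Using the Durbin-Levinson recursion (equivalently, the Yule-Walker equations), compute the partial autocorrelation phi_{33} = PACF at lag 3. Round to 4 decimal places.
\phi_{33} = 0.2090

The PACF at lag k is phi_{kk}, the last component of the solution
to the Yule-Walker system G_k phi = r_k where
  (G_k)_{ij} = rho(|i - j|), (r_k)_i = rho(i), i,j = 1..k.
Equivalently, Durbin-Levinson gives phi_{kk} iteratively:
  phi_{11} = rho(1)
  phi_{kk} = [rho(k) - sum_{j=1..k-1} phi_{k-1,j} rho(k-j)]
            / [1 - sum_{j=1..k-1} phi_{k-1,j} rho(j)],
  phi_{k,j} = phi_{k-1,j} - phi_{kk} phi_{k-1,k-j},  j = 1..k-1.
Step k = 1:
  phi_11 = rho(1) = -0.4966.
Step k = 2:
  phi_22 = [rho(2) - phi_11 rho(1)] / [1 - phi_11 rho(1)] = [0.2981 - (-0.4966)(-0.4966)] / [1 - (-0.4966)(-0.4966)]
         = 0.05148844 / 0.75338844 = 0.068342.
  Update: phi_21 = phi_11 - phi_22 phi_11 = -0.4966 - (0.068342)(-0.4966) = -0.462661.
Step k = 3:
  phi_33 = [rho(3) - phi_21 rho(2) - phi_22 rho(1)] / [1 - phi_21 rho(1) - phi_22 rho(2)]
    numerator   = -0.0151 - (-0.462661)(0.2981) - (0.068342)(-0.4966) = 0.15675816
    denominator = 1 - (-0.462661)(-0.4966) - (0.068342)(0.2981) = 0.74986959
  phi_33 = 0.15675816 / 0.74986959 = 0.209.
Therefore phi_{33} = 0.2090.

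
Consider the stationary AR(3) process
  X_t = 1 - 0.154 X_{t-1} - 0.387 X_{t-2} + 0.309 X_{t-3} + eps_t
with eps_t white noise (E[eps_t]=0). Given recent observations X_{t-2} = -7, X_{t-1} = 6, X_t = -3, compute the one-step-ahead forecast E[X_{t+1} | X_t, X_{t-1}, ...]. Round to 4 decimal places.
E[X_{t+1} \mid \mathcal F_t] = -3.0230

For an AR(p) model X_t = c + sum_i phi_i X_{t-i} + eps_t, the
one-step-ahead conditional mean is
  E[X_{t+1} | X_t, ...] = c + sum_i phi_i X_{t+1-i}.
Substitute known values:
  E[X_{t+1} | ...] = 1 + (-0.154) * (-3) + (-0.387) * (6) + (0.309) * (-7)
                   = -3.0230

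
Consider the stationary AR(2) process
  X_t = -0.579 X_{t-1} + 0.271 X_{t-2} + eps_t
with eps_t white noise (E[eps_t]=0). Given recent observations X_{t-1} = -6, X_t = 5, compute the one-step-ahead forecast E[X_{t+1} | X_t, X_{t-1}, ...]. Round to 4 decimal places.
E[X_{t+1} \mid \mathcal F_t] = -4.5210

For an AR(p) model X_t = c + sum_i phi_i X_{t-i} + eps_t, the
one-step-ahead conditional mean is
  E[X_{t+1} | X_t, ...] = c + sum_i phi_i X_{t+1-i}.
Substitute known values:
  E[X_{t+1} | ...] = (-0.579) * (5) + (0.271) * (-6)
                   = -4.5210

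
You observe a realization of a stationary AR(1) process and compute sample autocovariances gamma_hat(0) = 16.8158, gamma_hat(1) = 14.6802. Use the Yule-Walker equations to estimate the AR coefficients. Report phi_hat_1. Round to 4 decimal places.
\hat\phi_{1} = 0.8730

The Yule-Walker equations for an AR(p) process read, in matrix form,
  Gamma_p phi = r_p,   with   (Gamma_p)_{ij} = gamma(|i - j|),
                       (r_p)_i = gamma(i),   i,j = 1..p.
Substitute the sample gammas (Toeplitz matrix and right-hand side of size 1):
  Gamma_p = [[16.8158]]
  r_p     = [14.6802]
With p = 1 this is the single equation gamma(0) phi_1 = gamma(1):
  phi_hat_1 = gamma(1) / gamma(0) = 14.6802 / 16.8158 = 0.8730.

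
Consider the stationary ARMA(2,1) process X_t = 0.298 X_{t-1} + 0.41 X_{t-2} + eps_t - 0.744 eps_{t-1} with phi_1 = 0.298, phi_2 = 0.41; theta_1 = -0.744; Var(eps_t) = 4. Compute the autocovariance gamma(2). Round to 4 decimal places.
\gamma(2) = 1.3985

Multiply the model equation by X_{t-k} and take expectations. With theta_0 = psi_0 = 1 and psi_j the MA(infinity) weights, this gives
  gamma(k) - sum_i phi_i gamma(k-i) = c_k,
  c_k = sigma^2 * sum_{j=k..q} theta_j psi_{j-k}   (c_k = 0 for k > q),
using gamma(-m) = gamma(m).
psi-weights needed (psi_j = theta_j + sum_i phi_i psi_{j-i}):
  psi_1 = theta_1 + phi_1 = -0.744 + (0.298) = -0.446
Right-hand sides:
  c_0 = sigma^2 (1 + theta_1 psi_1) = 4 * (1 + (-0.744)(-0.446)) = 4 * 1.331824 = 5.327296
  c_1 = sigma^2 theta_1 = 4 * (-0.744) = -2.976
  c_2 = 0
Equations for k = 0, 1, 2 (AR order 2, c_2 = 0):
  (E0) gamma(0) = phi_1 gamma(1) + phi_2 gamma(2) + c_0
  (E1) gamma(1) = phi_1 gamma(0) + phi_2 gamma(1) + c_1
  (E2) gamma(2) = phi_1 gamma(1) + phi_2 gamma(0)
From (E1): gamma(1) = A gamma(0) + B with
  A = phi_1 / (1 - phi_2) = 0.298 / 0.59 = 0.505085,   B = c_1 / (1 - phi_2) = -2.976 / 0.59 = -5.044068.
Insert (E2) into (E0): gamma(0) (1 - phi_2^2) = phi_1 (1 + phi_2) gamma(1) + c_0.
  phi_1 (1 + phi_2) = (0.298)(1.41) = 0.42018,   1 - phi_2^2 = 0.8319.
Replace gamma(1) by A gamma(0) + B and collect gamma(0):
  gamma(0) [0.8319 - (0.42018)(0.505085)] = (0.42018)(-5.044068) + 5.327296
  gamma(0) * 0.619673 = 3.20788
  gamma(0) = 3.20788 / 0.619673 = 5.176726.
  gamma(1) = A gamma(0) + B = (0.505085)(5.176726) + (-5.044068) = -2.429383.
  gamma(2) = phi_1 gamma(1) + phi_2 gamma(0) = (0.298)(-2.429383) + (0.41)(5.176726) = 1.398501.
Therefore gamma(2) = 1.3985 (to 4 decimal places).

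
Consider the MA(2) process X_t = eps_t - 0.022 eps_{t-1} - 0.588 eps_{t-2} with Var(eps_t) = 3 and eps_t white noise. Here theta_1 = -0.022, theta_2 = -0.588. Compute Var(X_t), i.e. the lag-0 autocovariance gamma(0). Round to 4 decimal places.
\gamma(0) = 4.0387

For an MA(q) process X_t = eps_t + sum_i theta_i eps_{t-i} with
Var(eps_t) = sigma^2, the variance is
  gamma(0) = sigma^2 * (1 + sum_i theta_i^2).
  sum_i theta_i^2 = (-0.022)^2 + (-0.588)^2 = 0.000484 + 0.345744 = 0.346228.
  gamma(0) = 3 * (1 + 0.346228) = 3 * 1.346228 = 4.038684, which rounds to 4.0387.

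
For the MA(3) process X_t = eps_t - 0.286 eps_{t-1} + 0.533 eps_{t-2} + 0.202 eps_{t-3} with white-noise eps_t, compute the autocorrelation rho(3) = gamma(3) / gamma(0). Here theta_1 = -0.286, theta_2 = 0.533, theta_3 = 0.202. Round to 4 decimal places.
\rho(3) = 0.1436

For an MA(q) process with theta_0 = 1, the autocovariance is
  gamma(k) = sigma^2 * sum_{i=0..q-k} theta_i * theta_{i+k},
and rho(k) = gamma(k) / gamma(0). Sigma^2 cancels.
  numerator   = (1)*(0.202) = 0.202.
  denominator = (1)^2 + (-0.286)^2 + (0.533)^2 + (0.202)^2 = 1.406689.
  rho(3) = 0.202 / 1.406689 = 0.1436.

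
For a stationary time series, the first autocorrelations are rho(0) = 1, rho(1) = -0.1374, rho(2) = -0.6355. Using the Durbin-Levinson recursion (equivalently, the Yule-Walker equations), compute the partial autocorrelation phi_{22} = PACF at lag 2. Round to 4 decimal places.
\phi_{22} = -0.6670

The PACF at lag k is phi_{kk}, the last component of the solution
to the Yule-Walker system G_k phi = r_k where
  (G_k)_{ij} = rho(|i - j|), (r_k)_i = rho(i), i,j = 1..k.
Equivalently, Durbin-Levinson gives phi_{kk} iteratively:
  phi_{11} = rho(1)
  phi_{kk} = [rho(k) - sum_{j=1..k-1} phi_{k-1,j} rho(k-j)]
            / [1 - sum_{j=1..k-1} phi_{k-1,j} rho(j)],
  phi_{k,j} = phi_{k-1,j} - phi_{kk} phi_{k-1,k-j},  j = 1..k-1.
Step k = 1:
  phi_11 = rho(1) = -0.1374.
Step k = 2:
  phi_22 = [rho(2) - phi_11 rho(1)] / [1 - phi_11 rho(1)] = [-0.6355 - (-0.1374)(-0.1374)] / [1 - (-0.1374)(-0.1374)]
         = -0.65437876 / 0.98112124 = -0.667.
Therefore phi_{22} = -0.6670.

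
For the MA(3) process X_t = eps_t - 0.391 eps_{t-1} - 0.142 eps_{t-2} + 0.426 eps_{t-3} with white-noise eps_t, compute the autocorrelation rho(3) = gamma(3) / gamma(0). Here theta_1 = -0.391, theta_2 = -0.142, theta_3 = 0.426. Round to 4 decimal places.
\rho(3) = 0.3145

For an MA(q) process with theta_0 = 1, the autocovariance is
  gamma(k) = sigma^2 * sum_{i=0..q-k} theta_i * theta_{i+k},
and rho(k) = gamma(k) / gamma(0). Sigma^2 cancels.
  numerator   = (1)*(0.426) = 0.426.
  denominator = (1)^2 + (-0.391)^2 + (-0.142)^2 + (0.426)^2 = 1.354521.
  rho(3) = 0.426 / 1.354521 = 0.3145.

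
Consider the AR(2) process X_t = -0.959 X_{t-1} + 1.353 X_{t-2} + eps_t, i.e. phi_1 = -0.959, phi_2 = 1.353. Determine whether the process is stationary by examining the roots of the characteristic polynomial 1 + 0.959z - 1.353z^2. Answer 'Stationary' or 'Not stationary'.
\text{Not stationary}

The AR(p) characteristic polynomial is P(z) = 1 + 0.959z - 1.353z^2.
Stationarity requires all roots to lie outside the unit circle, i.e. |z| > 1 for every root.
Set 1 + (0.959) z + (-1.353) z^2 = 0, i.e. a z^2 + b z + c = 0 with a = -1.353, b = 0.959, c = 1.
Discriminant D = b^2 - 4ac = (0.959)^2 - 4*(-1.353)*1 = 0.919681 - (-5.412) = 6.331681.
D >= 0, so the roots are real: z = (-b +/- sqrt(D)) / (2a) = (-0.959 +/- 2.516283) / (-2.706).
  z_1 = (-0.959 + 2.516283) / (-2.706) = -0.5755,   |z_1| = 0.5755.
  z_2 = (-0.959 - 2.516283) / (-2.706) = 1.2843,   |z_2| = 1.2843.
Moduli of all roots: 0.5755, 1.2843.
All moduli strictly greater than 1? No.
Verdict: Not stationary.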